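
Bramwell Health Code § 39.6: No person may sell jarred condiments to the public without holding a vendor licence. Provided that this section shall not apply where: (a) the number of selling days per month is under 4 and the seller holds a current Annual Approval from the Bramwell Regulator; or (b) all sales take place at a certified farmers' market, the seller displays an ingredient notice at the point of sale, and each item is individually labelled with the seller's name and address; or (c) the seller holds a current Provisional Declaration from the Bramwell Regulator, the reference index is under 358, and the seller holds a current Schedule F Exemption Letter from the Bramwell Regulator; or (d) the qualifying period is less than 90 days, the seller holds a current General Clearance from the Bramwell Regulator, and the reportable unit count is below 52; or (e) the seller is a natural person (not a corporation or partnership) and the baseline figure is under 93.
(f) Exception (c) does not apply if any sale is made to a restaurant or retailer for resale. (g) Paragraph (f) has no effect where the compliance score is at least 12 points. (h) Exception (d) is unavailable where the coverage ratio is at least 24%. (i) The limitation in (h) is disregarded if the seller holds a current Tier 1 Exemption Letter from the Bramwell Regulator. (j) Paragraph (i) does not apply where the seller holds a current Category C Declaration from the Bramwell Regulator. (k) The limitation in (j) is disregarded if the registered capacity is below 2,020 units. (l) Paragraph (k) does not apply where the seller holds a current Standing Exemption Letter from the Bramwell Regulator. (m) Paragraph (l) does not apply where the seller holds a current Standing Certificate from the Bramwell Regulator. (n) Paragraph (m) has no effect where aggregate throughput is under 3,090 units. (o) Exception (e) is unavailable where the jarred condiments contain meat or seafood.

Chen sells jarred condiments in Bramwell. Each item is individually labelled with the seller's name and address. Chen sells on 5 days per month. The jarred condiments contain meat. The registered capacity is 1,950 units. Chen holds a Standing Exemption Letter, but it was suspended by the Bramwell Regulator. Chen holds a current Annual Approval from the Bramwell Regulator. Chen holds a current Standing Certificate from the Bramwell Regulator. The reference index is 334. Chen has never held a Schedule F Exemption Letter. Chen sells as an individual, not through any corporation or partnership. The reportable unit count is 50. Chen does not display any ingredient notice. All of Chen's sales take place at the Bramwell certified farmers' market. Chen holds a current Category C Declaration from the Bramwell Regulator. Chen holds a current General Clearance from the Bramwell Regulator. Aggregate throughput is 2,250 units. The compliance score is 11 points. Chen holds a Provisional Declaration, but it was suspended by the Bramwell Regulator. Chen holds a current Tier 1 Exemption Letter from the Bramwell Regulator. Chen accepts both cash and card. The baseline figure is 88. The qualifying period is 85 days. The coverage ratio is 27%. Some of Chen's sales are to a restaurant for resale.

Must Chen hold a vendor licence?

No — exception (d) applies; Chen is not required to hold a vendor licence.

Exception (a) requires that the number of selling days per month is under 4; but the number of selling days per month is 5, not under 4, so (a) is unavailable.
Exception (b) requires that the seller displays an ingredient notice at the point of sale; but no ingredient notice is displayed, so (b) is unavailable.
Exception (c) requires that the seller holds a current Provisional Declaration from the Bramwell Regulator; but the Provisional Declaration is not current, so (c) is unavailable.
All of (d)'s requirements are met (the qualifying period is 85 days, less than the 90 days limit; a current General Clearance is held; the reportable unit count is 50, below the 52 limit). Under paragraphs (h)–(n): (h) operates (the coverage ratio is 27%, meeting the 24% threshold), but is overridden by (i): (i) operates against (h): a current Tier 1 Exemption Letter is held. (j) is engaged (a current Category C Declaration is held), but is set aside by (k): (k) is triggered — the registered capacity is 1,950 units, below the 2,020 units limit. (l) is inapplicable (the Standing Exemption Letter is not current), so (k) stands. Exception (d) stands.
Exception (e)'s conditions are all satisfied: the seller is a natural person; the baseline figure is 88, under the 93 limit. However, paragraph (o) must be considered: (o) operates against (e): the jarred condiments contain meat. Exception (e) does not apply.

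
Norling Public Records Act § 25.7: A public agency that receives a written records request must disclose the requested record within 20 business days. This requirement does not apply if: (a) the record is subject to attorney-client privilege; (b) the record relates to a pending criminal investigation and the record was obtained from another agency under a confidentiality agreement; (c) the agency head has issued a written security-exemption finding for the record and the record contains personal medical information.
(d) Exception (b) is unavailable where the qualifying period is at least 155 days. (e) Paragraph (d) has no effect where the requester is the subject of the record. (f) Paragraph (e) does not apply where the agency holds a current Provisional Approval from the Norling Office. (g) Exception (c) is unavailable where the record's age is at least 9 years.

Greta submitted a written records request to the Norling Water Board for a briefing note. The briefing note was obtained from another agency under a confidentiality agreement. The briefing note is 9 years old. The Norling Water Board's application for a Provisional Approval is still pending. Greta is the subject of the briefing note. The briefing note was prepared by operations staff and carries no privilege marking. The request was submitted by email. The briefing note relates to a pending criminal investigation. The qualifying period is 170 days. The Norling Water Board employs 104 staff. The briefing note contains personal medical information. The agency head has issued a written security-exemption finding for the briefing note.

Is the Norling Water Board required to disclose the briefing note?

No — exception (b) applies; the Norling Water Board is not required to disclose the briefing note.

Exception (a) does not apply: the briefing note carries no privilege marking.
Exception (b): the briefing note relates to a pending investigation; the briefing note was obtained under a confidentiality agreement — every condition holds. Applying paragraphs (d)–(f): (d) applies (the qualifying period is 170 days, meeting the 155 days threshold), but yields to (e): (e) operates — Greta is the subject of the briefing note. (f), which would lift (e), is not triggered — there is no Provisional Approval in force. Exception (b) stands.
Exception (c): a written security-exemption finding has been issued; the briefing note contains personal medical information — every condition holds. Turning to paragraph (g): (g) operates against (c): the record's age is 9 years, meeting the 9 years threshold. So (c) is unavailable.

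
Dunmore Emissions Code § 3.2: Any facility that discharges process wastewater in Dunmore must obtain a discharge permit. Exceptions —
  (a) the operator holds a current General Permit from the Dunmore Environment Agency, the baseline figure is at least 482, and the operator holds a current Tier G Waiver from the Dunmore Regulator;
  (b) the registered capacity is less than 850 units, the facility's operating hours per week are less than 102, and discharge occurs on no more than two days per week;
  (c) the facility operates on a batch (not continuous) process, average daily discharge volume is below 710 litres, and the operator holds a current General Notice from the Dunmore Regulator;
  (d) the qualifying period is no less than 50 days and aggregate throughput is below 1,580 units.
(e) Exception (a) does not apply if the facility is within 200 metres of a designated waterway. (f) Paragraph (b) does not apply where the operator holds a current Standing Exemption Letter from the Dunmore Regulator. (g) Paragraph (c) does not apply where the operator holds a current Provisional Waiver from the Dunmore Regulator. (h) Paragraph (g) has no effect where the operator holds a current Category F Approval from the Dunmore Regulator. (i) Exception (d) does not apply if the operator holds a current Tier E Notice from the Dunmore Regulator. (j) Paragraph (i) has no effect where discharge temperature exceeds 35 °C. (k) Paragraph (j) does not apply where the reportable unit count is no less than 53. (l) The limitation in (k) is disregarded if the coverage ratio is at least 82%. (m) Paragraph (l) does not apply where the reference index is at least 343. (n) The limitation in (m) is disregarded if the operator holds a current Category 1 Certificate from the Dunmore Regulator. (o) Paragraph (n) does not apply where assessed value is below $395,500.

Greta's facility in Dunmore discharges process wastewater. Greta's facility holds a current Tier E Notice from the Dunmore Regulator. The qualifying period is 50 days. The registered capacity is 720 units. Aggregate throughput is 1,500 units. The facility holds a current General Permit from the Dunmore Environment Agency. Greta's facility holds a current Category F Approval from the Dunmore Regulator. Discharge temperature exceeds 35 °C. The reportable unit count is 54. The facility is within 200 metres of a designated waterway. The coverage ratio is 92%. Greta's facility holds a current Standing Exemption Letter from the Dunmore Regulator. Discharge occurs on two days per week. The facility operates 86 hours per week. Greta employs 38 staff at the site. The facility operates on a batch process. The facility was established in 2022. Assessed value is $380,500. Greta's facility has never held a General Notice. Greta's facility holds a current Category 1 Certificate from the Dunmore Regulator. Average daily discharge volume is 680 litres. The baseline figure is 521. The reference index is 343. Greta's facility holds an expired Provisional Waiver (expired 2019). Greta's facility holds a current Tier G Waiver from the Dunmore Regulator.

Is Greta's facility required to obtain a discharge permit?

Yes — Greta's facility must obtain a discharge permit.

Exception (a)'s conditions are all satisfied: a current General Permit is held; the baseline figure is 521, meeting the 482 threshold; a current Tier G Waiver is held. But: (e) applies — the facility is within 200 m of a designated waterway. Exception (a) does not apply.
Exception (b) is satisfied on its face — the registered capacity is 720 units, less than the 850 units limit; the facility's operating hours per week are 86, less than the 102 limit; discharge occurs on no more than two days per week. Turning to paragraph (f): (f) operates — a current Standing Exemption Letter is held. Exception (b) does not apply.
Exception (c) does not apply: there is no General Notice in force.
Exception (d) is satisfied on its face — the qualifying period is 50 days, meeting the 50 days threshold; aggregate throughput is 1,500 units, below the 1,580 units limit. But: (i) operates — a current Tier E Notice is held. (j) is triggered (discharge temperature exceeds 35 °C), but yields to (k): (k) operates against (j): the reportable unit count is 54, meeting the 53 threshold. (l) is engaged (the coverage ratio is 92%, meeting the 82% threshold), but yields to (m): (m) operates against (l): the reference index is 343, meeting the 343 threshold. (n) applies (a current Category 1 Certificate is held), but is itself disapplied by (o): (o) operates — assessed value is $380,500, below the $395,500 limit. (d) is therefore removed.
No exception displaces § 3.2.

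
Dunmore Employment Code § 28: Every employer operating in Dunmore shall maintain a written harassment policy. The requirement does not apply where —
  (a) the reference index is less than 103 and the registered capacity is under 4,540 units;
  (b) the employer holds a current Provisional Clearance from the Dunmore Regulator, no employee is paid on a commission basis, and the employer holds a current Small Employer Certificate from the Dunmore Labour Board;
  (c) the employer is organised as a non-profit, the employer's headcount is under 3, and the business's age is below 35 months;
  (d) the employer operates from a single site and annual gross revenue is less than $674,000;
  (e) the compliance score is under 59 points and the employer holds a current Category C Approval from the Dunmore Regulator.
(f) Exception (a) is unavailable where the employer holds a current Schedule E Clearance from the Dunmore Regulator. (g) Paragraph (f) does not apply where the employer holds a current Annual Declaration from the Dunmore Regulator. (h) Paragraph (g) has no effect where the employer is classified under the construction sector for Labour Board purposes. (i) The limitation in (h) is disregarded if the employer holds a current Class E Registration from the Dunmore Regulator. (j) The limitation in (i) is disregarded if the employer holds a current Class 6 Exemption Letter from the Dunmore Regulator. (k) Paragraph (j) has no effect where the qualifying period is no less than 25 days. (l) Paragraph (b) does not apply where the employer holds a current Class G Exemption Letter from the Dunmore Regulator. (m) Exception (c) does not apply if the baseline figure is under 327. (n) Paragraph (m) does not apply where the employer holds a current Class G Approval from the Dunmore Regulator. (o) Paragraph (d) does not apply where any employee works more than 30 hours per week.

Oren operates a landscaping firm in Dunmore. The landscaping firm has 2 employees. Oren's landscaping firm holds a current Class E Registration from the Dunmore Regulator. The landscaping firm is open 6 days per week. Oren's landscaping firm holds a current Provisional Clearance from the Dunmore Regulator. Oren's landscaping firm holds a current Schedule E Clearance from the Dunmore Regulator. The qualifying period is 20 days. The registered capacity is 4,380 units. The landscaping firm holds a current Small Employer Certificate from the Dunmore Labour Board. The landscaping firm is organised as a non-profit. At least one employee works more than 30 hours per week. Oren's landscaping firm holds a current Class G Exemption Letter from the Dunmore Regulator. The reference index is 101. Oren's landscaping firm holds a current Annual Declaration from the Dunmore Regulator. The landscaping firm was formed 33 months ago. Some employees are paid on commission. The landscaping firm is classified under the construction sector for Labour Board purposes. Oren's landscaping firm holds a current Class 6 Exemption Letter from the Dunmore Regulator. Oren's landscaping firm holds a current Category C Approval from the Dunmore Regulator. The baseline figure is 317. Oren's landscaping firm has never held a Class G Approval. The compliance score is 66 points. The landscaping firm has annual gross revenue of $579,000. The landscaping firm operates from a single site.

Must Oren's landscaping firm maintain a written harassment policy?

Yes — Oren's landscaping firm must maintain a written harassment policy.

Exception (a): the reference index is 101, less than the 103 limit; the registered capacity is 4,380 units, under the 4,540 units limit — every condition holds. However, paragraphs (f)–(k) must be considered: (f) is triggered — a current Schedule E Clearance is held. (g) would limit (f) — a current Annual Declaration is held — but (h) sets (g) aside: (h) operates — the landscaping firm is classified under the construction sector. (i) would limit (h) — a current Class E Registration is held — but (j) sets (i) aside: (j) operates against (i): a current Class 6 Exemption Letter is held. (k), which would lift (j), does not operate here — the qualifying period is 20 days, short of 25 days. Exception (a) does not apply.
Exception (b) requires that no employee is paid on a commission basis; but some employees are paid on commission, so (b) is unavailable.
Exception (c) is satisfied on its face — the employer is a non-profit; the employer's headcount is 2, under the 3 limit; the business's age is 33 months, below the 35 months limit. However, paragraphs (m)–(n) must be considered: (m) operates against (c): the baseline figure is 317, under the 327 limit. (n), which would lift (m), does not operate here — the Class G Approval is not current. (c) is therefore removed.
Exception (d)'s conditions are all satisfied: the employer operates from a single site; annual gross revenue is $579,000, less than the $674,000 limit. Turning to paragraph (o): (o) operates against (d): at least one employee exceeds 30 hours/week. So (d) is unavailable.
Exception (e) does not apply: the compliance score is 66 points, not under 59 points.
No exception is made out. Oren's landscaping firm falls within the general rule.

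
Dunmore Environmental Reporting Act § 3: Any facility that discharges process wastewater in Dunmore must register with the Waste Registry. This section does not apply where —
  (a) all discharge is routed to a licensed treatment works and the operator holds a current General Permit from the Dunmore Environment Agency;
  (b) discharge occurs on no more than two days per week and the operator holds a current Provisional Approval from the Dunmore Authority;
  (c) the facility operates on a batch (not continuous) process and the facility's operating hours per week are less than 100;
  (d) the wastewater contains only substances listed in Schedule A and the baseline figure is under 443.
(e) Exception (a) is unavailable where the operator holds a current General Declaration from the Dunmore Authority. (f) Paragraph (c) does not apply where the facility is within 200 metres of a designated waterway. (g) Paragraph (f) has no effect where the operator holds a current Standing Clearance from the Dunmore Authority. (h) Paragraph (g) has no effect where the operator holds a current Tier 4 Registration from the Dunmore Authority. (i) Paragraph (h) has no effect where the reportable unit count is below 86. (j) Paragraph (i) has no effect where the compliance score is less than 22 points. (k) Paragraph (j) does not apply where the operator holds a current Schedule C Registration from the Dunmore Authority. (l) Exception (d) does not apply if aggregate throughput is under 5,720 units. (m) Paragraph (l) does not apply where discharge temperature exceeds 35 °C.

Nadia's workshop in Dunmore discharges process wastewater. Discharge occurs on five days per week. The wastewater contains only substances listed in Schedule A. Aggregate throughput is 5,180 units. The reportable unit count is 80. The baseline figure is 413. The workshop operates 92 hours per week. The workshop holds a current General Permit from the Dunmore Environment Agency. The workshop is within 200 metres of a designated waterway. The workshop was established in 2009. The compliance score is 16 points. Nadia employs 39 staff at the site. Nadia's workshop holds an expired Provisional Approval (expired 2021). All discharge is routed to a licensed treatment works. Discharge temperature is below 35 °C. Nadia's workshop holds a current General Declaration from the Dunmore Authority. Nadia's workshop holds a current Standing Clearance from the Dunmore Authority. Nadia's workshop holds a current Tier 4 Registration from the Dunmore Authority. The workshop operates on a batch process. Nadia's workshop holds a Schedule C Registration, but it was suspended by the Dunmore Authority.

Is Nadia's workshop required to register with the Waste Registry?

Exception (a): discharge is routed to a licensed treatment works; a current General Permit is held — every condition holds. But: (e) applies — a current General Declaration is held. Exception (a) does not apply.
Exception (b) requires that discharge occurs on no more than two days per week; but discharge occurs on five days per week, so (b) is unavailable.
Exception (c): the facility operates on a batch process; the facility's operating hours per week are 92, less than the 100 limit — every condition holds. But applying paragraphs (f)–(k): (f) operates — the workshop is within 200 m of a designated waterway. (g) is triggered (a current Standing Clearance is held), but yields to (h): (h) is triggered — a current Tier 4 Registration is held. (i) would limit (h) — the reportable unit count is 80, below the 86 limit — but (j) sets (i) aside: (j) is engaged — the compliance score is 16 points, less than the 22 points limit. (k), which would lift (j), is not triggered — no current Schedule C Registration is held. (c) is therefore removed.
Exception (d)'s conditions are all satisfied: the wastewater is Schedule-A-only; the baseline figure is 413, under the 443 limit. Turning to paragraphs (l)–(m): (l) operates — aggregate throughput is 5,180 units, under the 5,720 units limit. (m), which would lift (l), is not engaged — discharge temperature is below 35 °C. Exception (d) does not apply.
None of the exceptions is available; § 3 applies in full.

Yes — Nadia's workshop must register with the Waste Registry.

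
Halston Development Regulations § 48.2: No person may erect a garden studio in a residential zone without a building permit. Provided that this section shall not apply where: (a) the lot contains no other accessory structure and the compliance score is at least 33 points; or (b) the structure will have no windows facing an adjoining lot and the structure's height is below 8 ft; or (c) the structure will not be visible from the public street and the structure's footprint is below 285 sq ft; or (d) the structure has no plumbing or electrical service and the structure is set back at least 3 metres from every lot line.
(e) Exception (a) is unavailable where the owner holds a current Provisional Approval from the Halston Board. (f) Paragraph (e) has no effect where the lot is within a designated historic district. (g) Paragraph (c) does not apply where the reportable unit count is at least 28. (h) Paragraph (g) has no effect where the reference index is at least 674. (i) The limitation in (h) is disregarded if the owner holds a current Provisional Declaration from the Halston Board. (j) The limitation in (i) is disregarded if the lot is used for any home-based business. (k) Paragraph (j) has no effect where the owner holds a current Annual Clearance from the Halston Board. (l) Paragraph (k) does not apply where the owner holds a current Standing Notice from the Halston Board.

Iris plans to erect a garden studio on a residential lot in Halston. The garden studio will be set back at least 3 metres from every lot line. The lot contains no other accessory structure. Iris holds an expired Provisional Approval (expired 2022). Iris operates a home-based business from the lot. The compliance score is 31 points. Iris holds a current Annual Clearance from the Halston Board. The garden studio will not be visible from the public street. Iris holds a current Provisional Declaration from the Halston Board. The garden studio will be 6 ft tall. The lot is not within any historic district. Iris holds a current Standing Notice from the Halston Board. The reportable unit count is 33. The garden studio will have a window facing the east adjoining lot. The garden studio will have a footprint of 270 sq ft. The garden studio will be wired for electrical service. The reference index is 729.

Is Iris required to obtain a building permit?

No — exception (c) applies; Iris does not need a building permit.

Exception (a) fails — the compliance score is 31 points, short of 33 points.
Exception (b) requires that the structure will have no windows facing an adjoining lot; but a window faces an adjoining lot, so (b) is unavailable.
Exception (c): the structure will not be visible from the street; the structure's footprint is 270 sq ft, below the 285 sq ft limit — every condition holds. Considering the limiting provisions: (g) applies (the reportable unit count is 33, meeting the 28 threshold), but is itself disapplied by (h): (h) is triggered — the reference index is 729, meeting the 674 threshold. (i) operates (a current Provisional Declaration is held), but is itself disapplied by (j): (j) operates against (i): a home-based business operates on the lot. (k) is engaged (a current Annual Clearance is held), but is displaced by (l): (l) is engaged — a current Standing Notice is held. Exception (c) stands.
Exception (d) does not apply: electrical service is planned.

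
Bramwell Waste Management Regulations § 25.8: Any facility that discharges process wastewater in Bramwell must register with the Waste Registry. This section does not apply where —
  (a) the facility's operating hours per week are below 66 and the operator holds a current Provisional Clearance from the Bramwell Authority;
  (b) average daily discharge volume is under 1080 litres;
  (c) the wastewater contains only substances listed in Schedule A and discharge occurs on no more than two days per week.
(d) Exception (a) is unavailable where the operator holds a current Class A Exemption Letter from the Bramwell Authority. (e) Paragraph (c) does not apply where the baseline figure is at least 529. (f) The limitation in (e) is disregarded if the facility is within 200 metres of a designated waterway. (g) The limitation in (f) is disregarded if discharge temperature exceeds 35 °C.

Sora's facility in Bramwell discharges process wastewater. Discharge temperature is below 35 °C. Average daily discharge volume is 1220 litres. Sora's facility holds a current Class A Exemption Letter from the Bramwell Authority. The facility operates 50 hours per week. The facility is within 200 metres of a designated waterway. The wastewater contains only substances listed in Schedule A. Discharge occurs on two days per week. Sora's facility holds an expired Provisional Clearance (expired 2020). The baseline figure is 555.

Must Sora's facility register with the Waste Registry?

No — exception (c) applies; Sora's facility is not required to register with the Waste Registry.

Exception (a) does not apply: no current Provisional Clearance is held.
Exception (b) fails — average daily discharge volume is 1220 litres, not under 1080 litres.
Exception (c)'s conditions are all satisfied: the wastewater is Schedule-A-only; discharge occurs on no more than two days per week. Applying paragraphs (e)–(g): (e) would limit (c) — the baseline figure is 555, meeting the 529 threshold — but (f) sets (e) aside: (f) operates — the facility is within 200 m of a designated waterway. (g) does not operate here (discharge temperature is below 35 °C), so (f) stands. Exception (c) stands.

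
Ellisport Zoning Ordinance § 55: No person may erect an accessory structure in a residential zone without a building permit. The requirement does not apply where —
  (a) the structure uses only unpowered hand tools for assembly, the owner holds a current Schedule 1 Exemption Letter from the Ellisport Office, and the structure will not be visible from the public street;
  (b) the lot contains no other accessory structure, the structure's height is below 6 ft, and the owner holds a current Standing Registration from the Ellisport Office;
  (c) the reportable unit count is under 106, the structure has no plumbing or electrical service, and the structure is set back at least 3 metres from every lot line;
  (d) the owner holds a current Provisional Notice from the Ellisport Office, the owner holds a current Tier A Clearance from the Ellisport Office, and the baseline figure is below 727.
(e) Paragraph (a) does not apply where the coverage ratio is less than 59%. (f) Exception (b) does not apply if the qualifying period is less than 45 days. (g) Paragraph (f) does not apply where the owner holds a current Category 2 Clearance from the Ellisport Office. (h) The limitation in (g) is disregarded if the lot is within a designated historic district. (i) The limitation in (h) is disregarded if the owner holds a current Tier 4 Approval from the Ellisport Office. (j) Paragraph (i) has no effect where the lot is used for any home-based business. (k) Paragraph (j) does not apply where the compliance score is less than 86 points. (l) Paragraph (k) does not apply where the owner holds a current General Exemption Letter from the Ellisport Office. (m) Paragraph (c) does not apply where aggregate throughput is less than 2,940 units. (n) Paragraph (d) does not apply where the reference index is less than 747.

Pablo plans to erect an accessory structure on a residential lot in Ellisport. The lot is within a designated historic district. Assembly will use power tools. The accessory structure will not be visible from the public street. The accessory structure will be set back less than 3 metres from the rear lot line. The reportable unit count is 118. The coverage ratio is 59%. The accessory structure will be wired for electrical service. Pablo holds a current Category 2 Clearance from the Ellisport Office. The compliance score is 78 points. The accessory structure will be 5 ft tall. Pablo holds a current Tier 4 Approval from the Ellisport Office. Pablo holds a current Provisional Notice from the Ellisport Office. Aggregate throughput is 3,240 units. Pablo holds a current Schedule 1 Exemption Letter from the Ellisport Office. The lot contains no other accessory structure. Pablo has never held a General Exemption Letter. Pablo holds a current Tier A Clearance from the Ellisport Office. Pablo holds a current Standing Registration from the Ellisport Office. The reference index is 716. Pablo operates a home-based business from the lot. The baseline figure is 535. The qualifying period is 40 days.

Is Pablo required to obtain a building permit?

No — exception (b) applies; Pablo does not need a building permit.

Exception (a) does not apply: assembly uses power tools.
Exception (b) is satisfied on its face — the lot has no other accessory structure; the structure's height is 5 ft, below the 6 ft limit; a current Standing Registration is held. As to paragraphs (f)–(l): (f) is triggered (the qualifying period is 40 days, less than the 45 days limit), but yields to (g): (g) operates against (f): a current Category 2 Clearance is held. (h) would limit (g) — the lot is in a historic district — but (i) sets (h) aside: (i) operates against (h): a current Tier 4 Approval is held. (j) operates (a home-based business operates on the lot), but is itself disapplied by (k): (k) operates against (j): the compliance score is 78 points, less than the 86 points limit. (l) does not operate here (no current General Exemption Letter is held), so (k) stands. Exception (b) stands.
Exception (c) fails — the reportable unit count is 118, not under 106.
All of (d)'s requirements are met (a current Provisional Notice is held; a current Tier A Clearance is held; the baseline figure is 535, below the 727 limit). But applying paragraph (n): (n) operates against (d): the reference index is 716, less than the 747 limit. So (d) is unavailable.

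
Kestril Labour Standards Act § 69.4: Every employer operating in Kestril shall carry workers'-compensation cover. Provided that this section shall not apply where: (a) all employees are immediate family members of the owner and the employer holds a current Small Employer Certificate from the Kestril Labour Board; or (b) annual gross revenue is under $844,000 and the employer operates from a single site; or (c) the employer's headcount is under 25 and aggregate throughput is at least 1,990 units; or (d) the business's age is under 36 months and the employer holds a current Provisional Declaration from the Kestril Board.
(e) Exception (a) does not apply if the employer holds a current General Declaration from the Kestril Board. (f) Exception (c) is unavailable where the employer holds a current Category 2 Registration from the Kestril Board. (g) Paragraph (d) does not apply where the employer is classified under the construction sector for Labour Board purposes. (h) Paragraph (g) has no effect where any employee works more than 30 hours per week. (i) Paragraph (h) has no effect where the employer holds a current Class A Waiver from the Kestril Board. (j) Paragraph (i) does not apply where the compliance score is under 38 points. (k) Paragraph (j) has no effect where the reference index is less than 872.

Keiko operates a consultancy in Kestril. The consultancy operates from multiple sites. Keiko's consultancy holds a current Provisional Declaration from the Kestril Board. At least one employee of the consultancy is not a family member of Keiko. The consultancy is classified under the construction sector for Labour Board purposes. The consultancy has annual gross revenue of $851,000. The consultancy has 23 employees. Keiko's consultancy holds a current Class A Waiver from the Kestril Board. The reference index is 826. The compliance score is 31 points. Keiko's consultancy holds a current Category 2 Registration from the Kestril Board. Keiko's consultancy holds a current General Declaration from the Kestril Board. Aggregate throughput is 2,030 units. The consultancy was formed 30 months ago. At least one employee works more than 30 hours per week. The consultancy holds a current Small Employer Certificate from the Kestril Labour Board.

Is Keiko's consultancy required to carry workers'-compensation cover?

Yes — Keiko's consultancy must carry workers'-compensation cover.

Exception (a) requires that all employees are immediate family members of the owner; but at least one employee is not a family member, so (a) is unavailable.
Exception (b) fails — annual gross revenue is $851,000, not under $844,000.
All of (c)'s requirements are met (the employer's headcount is 23, under the 25 limit; aggregate throughput is 2,030 units, meeting the 1,990 units threshold). But: (f) is engaged — a current Category 2 Registration is held. (c) is therefore removed.
Exception (d) is satisfied on its face — the business's age is 30 months, under the 36 months limit; a current Provisional Declaration is held. Turning to paragraphs (g)–(k): (g) operates against (d): the consultancy is classified under the construction sector. (h) would limit (g) — at least one employee exceeds 30 hours/week — but (i) sets (h) aside: (i) applies — a current Class A Waiver is held. (j) applies (the compliance score is 31 points, under the 38 points limit), but is displaced by (k): (k) is triggered — the reference index is 826, less than the 872 limit. (d) is therefore removed.
No exception is made out. Keiko's consultancy falls within the general rule.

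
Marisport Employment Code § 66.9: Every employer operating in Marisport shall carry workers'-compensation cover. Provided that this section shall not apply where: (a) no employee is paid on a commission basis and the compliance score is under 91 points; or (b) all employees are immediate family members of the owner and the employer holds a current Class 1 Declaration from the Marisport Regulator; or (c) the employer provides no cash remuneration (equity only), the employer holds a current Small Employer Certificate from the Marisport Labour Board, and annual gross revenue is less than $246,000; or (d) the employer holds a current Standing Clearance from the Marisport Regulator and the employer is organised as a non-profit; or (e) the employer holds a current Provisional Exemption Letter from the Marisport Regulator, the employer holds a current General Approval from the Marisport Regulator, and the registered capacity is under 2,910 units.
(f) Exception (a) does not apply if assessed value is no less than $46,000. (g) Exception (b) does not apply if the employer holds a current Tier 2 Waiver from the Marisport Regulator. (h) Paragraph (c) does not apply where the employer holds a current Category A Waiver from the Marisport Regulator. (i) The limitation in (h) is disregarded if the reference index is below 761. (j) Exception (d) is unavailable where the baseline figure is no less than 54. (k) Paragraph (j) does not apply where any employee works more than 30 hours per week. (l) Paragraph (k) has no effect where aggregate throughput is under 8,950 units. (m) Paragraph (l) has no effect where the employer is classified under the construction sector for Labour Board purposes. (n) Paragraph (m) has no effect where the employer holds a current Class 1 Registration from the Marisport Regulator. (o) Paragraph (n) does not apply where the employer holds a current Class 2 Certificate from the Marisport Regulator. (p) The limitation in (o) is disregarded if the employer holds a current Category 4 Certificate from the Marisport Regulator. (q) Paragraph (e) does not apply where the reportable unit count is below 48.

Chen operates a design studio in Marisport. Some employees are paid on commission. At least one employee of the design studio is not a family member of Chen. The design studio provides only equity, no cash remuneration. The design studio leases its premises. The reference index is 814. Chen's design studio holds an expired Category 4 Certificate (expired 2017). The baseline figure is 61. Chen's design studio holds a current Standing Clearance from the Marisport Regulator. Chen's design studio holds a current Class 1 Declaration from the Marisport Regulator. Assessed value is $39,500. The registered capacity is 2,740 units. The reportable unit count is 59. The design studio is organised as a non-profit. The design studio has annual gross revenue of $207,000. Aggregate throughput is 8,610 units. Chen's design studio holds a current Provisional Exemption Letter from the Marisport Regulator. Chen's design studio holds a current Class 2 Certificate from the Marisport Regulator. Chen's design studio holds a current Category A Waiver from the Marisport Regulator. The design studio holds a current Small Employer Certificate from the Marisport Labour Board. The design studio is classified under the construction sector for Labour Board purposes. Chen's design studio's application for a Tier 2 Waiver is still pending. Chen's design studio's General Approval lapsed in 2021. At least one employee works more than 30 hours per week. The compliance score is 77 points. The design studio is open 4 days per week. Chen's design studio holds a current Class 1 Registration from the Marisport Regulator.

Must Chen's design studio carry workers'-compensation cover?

No — exception (d) applies; Chen's design studio is not required to carry workers'-compensation cover.

Exception (a) does not apply: some employees are paid on commission.
Exception (b) does not apply: at least one employee is not a family member.
Exception (c): remuneration is equity-only; a current Small Employer Certificate is held; annual gross revenue is $207,000, less than the $246,000 limit — every condition holds. But applying paragraphs (h)–(i): (h) applies — a current Category A Waiver is held. (i), which would lift (h), is not engaged — the reference index is 814, not below 761. (c) is therefore removed.
Exception (d) is satisfied on its face — a current Standing Clearance is held; the employer is a non-profit. Under paragraphs (j)–(p): (j) would limit (d) — the baseline figure is 61, meeting the 54 threshold — but (k) sets (j) aside: (k) operates — at least one employee exceeds 30 hours/week. (l) is engaged (aggregate throughput is 8,610 units, under the 8,950 units limit), but is set aside by (m): (m) operates against (l): the design studio is classified under the construction sector. (n) would limit (m) — a current Class 1 Registration is held — but (o) sets (n) aside: (o) operates against (n): a current Class 2 Certificate is held. (p), which would lift (o), is not triggered — the Category 4 Certificate is not current. Exception (d) stands.
Exception (e) requires that the employer holds a current General Approval from the Marisport Regulator; but there is no General Approval in force, so (e) is unavailable.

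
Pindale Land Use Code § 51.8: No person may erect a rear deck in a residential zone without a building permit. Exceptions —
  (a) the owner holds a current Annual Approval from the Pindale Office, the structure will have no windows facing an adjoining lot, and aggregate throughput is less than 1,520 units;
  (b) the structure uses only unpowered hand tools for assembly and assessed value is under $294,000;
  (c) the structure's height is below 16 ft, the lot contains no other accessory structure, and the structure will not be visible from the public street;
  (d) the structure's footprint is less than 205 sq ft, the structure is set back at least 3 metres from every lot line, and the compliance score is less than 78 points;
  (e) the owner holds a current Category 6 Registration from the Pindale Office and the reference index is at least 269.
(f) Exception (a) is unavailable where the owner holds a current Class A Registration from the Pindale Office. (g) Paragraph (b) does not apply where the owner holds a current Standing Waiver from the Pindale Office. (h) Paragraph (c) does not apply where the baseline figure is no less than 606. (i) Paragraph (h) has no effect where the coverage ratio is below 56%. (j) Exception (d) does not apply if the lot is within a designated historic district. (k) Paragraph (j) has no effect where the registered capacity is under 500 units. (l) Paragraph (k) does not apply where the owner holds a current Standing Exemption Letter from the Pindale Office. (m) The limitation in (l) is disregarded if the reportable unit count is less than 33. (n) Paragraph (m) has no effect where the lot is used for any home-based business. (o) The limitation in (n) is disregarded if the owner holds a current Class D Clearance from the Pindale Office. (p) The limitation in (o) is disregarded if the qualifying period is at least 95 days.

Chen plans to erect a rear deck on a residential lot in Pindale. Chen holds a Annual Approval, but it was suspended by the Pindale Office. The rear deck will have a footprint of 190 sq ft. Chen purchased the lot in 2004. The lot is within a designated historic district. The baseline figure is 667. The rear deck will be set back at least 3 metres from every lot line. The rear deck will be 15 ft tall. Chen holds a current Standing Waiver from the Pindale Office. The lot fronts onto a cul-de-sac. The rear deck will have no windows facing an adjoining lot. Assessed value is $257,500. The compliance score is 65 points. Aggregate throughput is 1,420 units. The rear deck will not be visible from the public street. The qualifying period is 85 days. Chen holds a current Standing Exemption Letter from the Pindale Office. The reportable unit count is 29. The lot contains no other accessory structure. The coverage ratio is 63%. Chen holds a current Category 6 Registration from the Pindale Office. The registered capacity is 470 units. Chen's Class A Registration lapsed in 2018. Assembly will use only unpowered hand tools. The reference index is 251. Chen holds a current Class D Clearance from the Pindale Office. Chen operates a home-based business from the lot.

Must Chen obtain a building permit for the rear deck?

Exception (a) does not apply: there is no Annual Approval in force.
Exception (b) is satisfied on its face — assembly uses only hand tools; assessed value is $257,500, under the $294,000 limit. But applying paragraph (g): (g) operates against (b): a current Standing Waiver is held. So (b) is unavailable.
All of (c)'s requirements are met (the structure's height is 15 ft, below the 16 ft limit; the lot has no other accessory structure; the structure will not be visible from the street). But: (h) operates against (c): the baseline figure is 667, meeting the 606 threshold. (i) does not operate here (the coverage ratio is 63%, not below 56%), so (h) stands. (c) is therefore removed.
Exception (d) is satisfied on its face — the structure's footprint is 190 sq ft, less than the 205 sq ft limit; the setback is at least 3 m on every side; the compliance score is 65 points, less than the 78 points limit. Applying paragraphs (j)–(p): (j) applies (the lot is in a historic district), but is set aside by (k): (k) operates against (j): the registered capacity is 470 units, under the 500 units limit. (l) is engaged (a current Standing Exemption Letter is held), but is overridden by (m): (m) is engaged — the reportable unit count is 29, less than the 33 limit. (n) would limit (m) — a home-based business operates on the lot — but (o) sets (n) aside: (o) operates against (n): a current Class D Clearance is held. (p) is inapplicable (the qualifying period is 85 days, short of 95 days), so (o) stands. Exception (d) stands.
Exception (e) does not apply: the reference index is 251, short of 269.

No — exception (d) applies; Chen does not need a building permit.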